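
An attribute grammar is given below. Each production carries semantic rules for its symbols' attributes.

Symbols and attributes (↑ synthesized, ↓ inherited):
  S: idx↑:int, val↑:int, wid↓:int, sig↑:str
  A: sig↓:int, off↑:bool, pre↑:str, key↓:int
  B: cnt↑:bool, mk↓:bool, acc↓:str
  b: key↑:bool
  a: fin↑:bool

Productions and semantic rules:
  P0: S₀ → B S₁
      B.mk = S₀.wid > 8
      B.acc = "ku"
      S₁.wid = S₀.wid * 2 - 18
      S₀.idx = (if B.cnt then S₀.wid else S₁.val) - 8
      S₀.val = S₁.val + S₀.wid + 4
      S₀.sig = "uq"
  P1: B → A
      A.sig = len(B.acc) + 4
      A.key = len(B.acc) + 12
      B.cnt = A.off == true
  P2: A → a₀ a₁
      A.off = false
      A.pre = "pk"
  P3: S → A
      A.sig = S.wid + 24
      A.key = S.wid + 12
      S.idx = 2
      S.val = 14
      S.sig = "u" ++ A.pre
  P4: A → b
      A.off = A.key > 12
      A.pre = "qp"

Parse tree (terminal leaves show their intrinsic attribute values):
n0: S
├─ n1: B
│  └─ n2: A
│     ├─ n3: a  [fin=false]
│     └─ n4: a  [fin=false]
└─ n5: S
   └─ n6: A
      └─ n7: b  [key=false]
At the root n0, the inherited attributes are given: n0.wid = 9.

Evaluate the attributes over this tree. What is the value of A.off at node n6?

1. n0.wid = 9  [given at root]
2. n1.mk = true  [S₀.wid > 8]
3. n1.acc = "ku"  ["ku"]
4. n2.sig = 6  [len(B.acc) + 4]
5. n2.key = 14  [len(B.acc) + 12]
6. n3.fin = false  [terminal]
7. n4.fin = false  [terminal]
8. n2.off = false  [false]
9. n2.pre = "pk"  ["pk"]
10. n1.cnt = false  [A.off == true]
11. n5.wid = 0  [S₀.wid * 2 - 18]
12. n6.sig = 24  [S.wid + 24]
13. n6.key = 12  [S.wid + 12]
14. n7.key = false  [terminal]
15. n6.off = false  [A.key > 12]
16. n6.pre = "qp"  ["qp"]
17. n5.idx = 2  [2]
18. n5.val = 14  [14]
19. n5.sig = "uqp"  ["u" ++ A.pre]
20. n0.idx = 6  [(if B.cnt then S₀.wid else S₁.val) - 8]
21. n0.val = 27  [S₁.val + S₀.wid + 4]
22. n0.sig = "uq"  ["uq"]

false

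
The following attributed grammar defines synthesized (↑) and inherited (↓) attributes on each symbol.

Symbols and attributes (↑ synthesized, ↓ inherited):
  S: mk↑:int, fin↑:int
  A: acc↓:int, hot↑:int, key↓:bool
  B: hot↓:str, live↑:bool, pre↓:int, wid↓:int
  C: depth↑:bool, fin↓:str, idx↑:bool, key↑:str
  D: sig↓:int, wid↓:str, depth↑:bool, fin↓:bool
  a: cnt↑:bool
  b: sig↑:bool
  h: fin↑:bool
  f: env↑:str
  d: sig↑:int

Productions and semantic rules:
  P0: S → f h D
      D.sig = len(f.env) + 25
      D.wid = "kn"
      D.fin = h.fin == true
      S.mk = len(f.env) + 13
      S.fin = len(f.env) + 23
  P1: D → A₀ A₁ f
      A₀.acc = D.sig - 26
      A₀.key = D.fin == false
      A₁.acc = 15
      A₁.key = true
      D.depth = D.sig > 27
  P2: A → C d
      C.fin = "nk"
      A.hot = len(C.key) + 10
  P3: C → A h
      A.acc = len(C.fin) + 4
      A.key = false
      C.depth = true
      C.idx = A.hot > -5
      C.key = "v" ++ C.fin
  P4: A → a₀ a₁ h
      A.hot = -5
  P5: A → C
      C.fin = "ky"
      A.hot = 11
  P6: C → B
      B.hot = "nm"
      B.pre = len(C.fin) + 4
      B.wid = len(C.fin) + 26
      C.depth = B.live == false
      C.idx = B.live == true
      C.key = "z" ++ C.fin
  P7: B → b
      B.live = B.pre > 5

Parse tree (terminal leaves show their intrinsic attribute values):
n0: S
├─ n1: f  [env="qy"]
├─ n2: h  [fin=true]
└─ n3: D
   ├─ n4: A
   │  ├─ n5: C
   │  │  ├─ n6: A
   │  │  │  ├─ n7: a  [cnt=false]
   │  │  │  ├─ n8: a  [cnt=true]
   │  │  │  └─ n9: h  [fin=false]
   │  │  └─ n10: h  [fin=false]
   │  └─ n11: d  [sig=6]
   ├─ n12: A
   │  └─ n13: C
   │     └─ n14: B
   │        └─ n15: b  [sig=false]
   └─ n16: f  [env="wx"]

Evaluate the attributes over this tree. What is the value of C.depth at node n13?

false

1. n1.env = "qy"  [terminal]
2. n2.fin = true  [terminal]
3. n3.sig = 27  [len(f.env) + 25]
4. n3.wid = "kn"  ["kn"]
5. n3.fin = true  [h.fin == true]
6. n4.acc = 1  [D.sig - 26]
7. n4.key = false  [D.fin == false]
8. n5.fin = "nk"  ["nk"]
9. n6.acc = 6  [len(C.fin) + 4]
10. n6.key = false  [false]
11. n7.cnt = false  [terminal]
12. n8.cnt = true  [terminal]
13. n9.fin = false  [terminal]
14. n6.hot = -5  [-5]
15. n10.fin = false  [terminal]
16. n5.depth = true  [true]
17. n5.idx = false  [A.hot > -5]
18. n5.key = "vnk"  ["v" ++ C.fin]
19. n11.sig = 6  [terminal]
20. n4.hot = 13  [len(C.key) + 10]
21. n12.acc = 15  [15]
22. n12.key = true  [true]
23. n13.fin = "ky"  ["ky"]
24. n14.hot = "nm"  ["nm"]
25. n14.pre = 6  [len(C.fin) + 4]
26. n14.wid = 28  [len(C.fin) + 26]
27. n15.sig = false  [terminal]
28. n14.live = true  [B.pre > 5]
29. n13.depth = false  [B.live == false]
30. n13.idx = true  [B.live == true]
31. n13.key = "zky"  ["z" ++ C.fin]
32. n12.hot = 11  [11]
33. n16.env = "wx"  [terminal]
34. n3.depth = false  [D.sig > 27]
35. n0.mk = 15  [len(f.env) + 13]
36. n0.fin = 25  [len(f.env) + 23]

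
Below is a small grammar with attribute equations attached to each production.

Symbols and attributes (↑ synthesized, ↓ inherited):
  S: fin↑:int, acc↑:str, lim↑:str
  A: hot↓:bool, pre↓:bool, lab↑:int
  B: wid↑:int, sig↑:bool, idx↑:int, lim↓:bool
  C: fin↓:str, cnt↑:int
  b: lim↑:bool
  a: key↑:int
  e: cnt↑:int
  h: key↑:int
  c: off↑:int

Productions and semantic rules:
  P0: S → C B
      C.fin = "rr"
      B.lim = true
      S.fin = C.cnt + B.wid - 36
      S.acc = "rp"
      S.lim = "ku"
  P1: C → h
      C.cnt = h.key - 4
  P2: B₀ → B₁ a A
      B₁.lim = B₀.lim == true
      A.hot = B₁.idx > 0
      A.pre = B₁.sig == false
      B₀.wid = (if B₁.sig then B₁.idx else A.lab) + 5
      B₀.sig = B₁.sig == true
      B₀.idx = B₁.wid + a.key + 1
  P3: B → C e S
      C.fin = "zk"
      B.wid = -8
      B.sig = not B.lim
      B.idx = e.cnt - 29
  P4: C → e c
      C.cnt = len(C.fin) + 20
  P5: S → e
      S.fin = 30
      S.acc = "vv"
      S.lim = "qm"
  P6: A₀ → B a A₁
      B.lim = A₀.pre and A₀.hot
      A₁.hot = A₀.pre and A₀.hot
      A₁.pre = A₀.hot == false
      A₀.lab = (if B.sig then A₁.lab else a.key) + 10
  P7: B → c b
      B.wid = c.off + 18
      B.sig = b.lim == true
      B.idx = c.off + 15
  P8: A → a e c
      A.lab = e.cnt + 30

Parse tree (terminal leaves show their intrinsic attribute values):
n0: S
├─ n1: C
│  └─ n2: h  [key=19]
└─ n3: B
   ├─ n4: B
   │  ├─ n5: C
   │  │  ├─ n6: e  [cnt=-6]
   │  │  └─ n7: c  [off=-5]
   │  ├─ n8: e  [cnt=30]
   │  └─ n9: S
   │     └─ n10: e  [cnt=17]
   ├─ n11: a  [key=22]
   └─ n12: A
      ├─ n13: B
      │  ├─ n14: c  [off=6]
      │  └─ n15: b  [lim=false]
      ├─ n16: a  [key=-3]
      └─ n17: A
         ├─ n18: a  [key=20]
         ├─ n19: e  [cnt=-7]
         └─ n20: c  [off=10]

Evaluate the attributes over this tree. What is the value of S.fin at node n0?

1. n1.fin = "rr"  ["rr"]
2. n2.key = 19  [terminal]
3. n1.cnt = 15  [h.key - 4]
4. n3.lim = true  [true]
5. n4.lim = true  [B₀.lim == true]
6. n5.fin = "zk"  ["zk"]
7. n6.cnt = -6  [terminal]
8. n7.off = -5  [terminal]
9. n5.cnt = 22  [len(C.fin) + 20]
10. n8.cnt = 30  [terminal]
11. n10.cnt = 17  [terminal]
12. n9.fin = 30  [30]
13. n9.acc = "vv"  ["vv"]
14. n9.lim = "qm"  ["qm"]
15. n4.wid = -8  [-8]
16. n4.sig = false  [not B.lim]
17. n4.idx = 1  [e.cnt - 29]
18. n11.key = 22  [terminal]
19. n12.hot = true  [B₁.idx > 0]
20. n12.pre = true  [B₁.sig == false]
21. n13.lim = true  [A₀.pre and A₀.hot]
22. n14.off = 6  [terminal]
23. n15.lim = false  [terminal]
24. n13.wid = 24  [c.off + 18]
25. n13.sig = false  [b.lim == true]
26. n13.idx = 21  [c.off + 15]
27. n16.key = -3  [terminal]
28. n17.hot = true  [A₀.pre and A₀.hot]
29. n17.pre = false  [A₀.hot == false]
30. n18.key = 20  [terminal]
31. n19.cnt = -7  [terminal]
32. n20.off = 10  [terminal]
33. n17.lab = 23  [e.cnt + 30]
34. n12.lab = 7  [(if B.sig then A₁.lab else a.key) + 10]
35. n3.wid = 12  [(if B₁.sig then B₁.idx else A.lab) + 5]
36. n3.sig = false  [B₁.sig == true]
37. n3.idx = 15  [B₁.wid + a.key + 1]
38. n0.fin = -9  [C.cnt + B.wid - 36]
39. n0.acc = "rp"  ["rp"]
40. n0.lim = "ku"  ["ku"]

-9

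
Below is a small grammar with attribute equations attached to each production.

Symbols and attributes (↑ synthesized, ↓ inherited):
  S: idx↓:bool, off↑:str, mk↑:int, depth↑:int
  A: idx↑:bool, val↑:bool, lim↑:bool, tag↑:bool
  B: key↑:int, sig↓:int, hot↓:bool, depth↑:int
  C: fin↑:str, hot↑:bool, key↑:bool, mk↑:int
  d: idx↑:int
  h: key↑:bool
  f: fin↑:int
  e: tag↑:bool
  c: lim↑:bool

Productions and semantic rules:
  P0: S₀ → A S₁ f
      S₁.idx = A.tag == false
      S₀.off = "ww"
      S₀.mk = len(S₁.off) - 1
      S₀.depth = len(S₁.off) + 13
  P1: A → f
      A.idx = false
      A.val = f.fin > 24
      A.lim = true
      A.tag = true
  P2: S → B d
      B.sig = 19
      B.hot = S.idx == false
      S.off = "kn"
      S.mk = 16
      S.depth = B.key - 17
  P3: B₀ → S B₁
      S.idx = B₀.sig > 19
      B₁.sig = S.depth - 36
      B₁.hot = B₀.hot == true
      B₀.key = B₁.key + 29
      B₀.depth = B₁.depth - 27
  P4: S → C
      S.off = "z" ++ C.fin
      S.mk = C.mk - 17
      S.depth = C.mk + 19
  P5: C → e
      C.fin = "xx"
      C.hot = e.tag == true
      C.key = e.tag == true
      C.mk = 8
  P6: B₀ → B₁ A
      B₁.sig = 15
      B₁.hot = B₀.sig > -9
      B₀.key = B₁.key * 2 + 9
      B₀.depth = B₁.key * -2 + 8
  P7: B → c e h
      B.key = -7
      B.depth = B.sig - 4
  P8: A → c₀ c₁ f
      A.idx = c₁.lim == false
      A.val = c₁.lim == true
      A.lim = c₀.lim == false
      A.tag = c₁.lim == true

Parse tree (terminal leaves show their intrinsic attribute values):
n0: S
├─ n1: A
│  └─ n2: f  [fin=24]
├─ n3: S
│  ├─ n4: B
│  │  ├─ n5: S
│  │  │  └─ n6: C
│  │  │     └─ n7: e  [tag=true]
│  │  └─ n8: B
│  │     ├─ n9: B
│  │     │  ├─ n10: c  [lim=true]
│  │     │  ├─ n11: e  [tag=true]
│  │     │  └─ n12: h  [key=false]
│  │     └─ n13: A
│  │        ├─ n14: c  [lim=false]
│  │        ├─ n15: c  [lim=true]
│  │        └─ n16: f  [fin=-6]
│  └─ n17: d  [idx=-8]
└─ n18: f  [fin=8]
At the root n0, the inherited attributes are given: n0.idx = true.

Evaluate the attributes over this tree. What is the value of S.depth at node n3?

7

1. n0.idx = true  [given at root]
2. n2.fin = 24  [terminal]
3. n1.idx = false  [false]
4. n1.val = false  [f.fin > 24]
5. n1.lim = true  [true]
6. n1.tag = true  [true]
7. n3.idx = false  [A.tag == false]
8. n4.sig = 19  [19]
9. n4.hot = true  [S.idx == false]
10. n5.idx = false  [B₀.sig > 19]
11. n7.tag = true  [terminal]
12. n6.fin = "xx"  ["xx"]
13. n6.hot = true  [e.tag == true]
14. n6.key = true  [e.tag == true]
15. n6.mk = 8  [8]
16. n5.off = "zxx"  ["z" ++ C.fin]
17. n5.mk = -9  [C.mk - 17]
18. n5.depth = 27  [C.mk + 19]
19. n8.sig = -9  [S.depth - 36]
20. n8.hot = true  [B₀.hot == true]
21. n9.sig = 15  [15]
22. n9.hot = false  [B₀.sig > -9]
23. n10.lim = true  [terminal]
24. n11.tag = true  [terminal]
25. n12.key = false  [terminal]
26. n9.key = -7  [-7]
27. n9.depth = 11  [B.sig - 4]
28. n14.lim = false  [terminal]
29. n15.lim = true  [terminal]
30. n16.fin = -6  [terminal]
31. n13.idx = false  [c₁.lim == false]
32. n13.val = true  [c₁.lim == true]
33. n13.lim = true  [c₀.lim == false]
34. n13.tag = true  [c₁.lim == true]
35. n8.key = -5  [B₁.key * 2 + 9]
36. n8.depth = 22  [B₁.key * -2 + 8]
37. n4.key = 24  [B₁.key + 29]
38. n4.depth = -5  [B₁.depth - 27]
39. n17.idx = -8  [terminal]
40. n3.off = "kn"  ["kn"]
41. n3.mk = 16  [16]
42. n3.depth = 7  [B.key - 17]
43. n18.fin = 8  [terminal]
44. n0.off = "ww"  ["ww"]
45. n0.mk = 1  [len(S₁.off) - 1]
46. n0.depth = 15  [len(S₁.off) + 13]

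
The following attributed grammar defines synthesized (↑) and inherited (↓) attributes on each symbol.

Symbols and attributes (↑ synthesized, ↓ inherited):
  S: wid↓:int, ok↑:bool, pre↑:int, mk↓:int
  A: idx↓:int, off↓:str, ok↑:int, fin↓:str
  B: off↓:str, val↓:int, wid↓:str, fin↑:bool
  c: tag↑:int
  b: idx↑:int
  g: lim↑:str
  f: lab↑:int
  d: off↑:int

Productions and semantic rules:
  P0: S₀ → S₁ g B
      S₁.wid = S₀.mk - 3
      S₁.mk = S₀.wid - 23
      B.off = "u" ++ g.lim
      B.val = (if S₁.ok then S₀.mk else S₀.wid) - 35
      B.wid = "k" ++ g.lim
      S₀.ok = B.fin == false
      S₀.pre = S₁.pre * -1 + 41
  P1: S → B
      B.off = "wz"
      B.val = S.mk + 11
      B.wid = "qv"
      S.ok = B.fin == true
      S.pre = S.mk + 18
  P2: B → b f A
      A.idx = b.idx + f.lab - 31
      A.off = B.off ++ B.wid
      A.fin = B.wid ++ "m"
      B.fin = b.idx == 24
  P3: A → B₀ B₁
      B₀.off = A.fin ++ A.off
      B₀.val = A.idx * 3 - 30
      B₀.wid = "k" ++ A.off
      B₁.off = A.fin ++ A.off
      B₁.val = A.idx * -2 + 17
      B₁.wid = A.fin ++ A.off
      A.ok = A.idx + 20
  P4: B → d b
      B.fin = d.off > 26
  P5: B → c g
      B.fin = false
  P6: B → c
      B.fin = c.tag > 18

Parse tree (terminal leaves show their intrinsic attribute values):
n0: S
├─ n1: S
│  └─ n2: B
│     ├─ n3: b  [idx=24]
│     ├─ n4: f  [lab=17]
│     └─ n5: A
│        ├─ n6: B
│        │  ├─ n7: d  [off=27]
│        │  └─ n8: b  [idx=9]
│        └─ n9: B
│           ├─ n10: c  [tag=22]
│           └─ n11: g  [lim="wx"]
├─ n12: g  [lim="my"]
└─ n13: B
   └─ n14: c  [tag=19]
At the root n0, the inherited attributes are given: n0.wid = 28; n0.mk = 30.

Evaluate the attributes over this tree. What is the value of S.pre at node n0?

18

1. n0.wid = 28  [given at root]
2. n0.mk = 30  [given at root]
3. n1.wid = 27  [S₀.mk - 3]
4. n1.mk = 5  [S₀.wid - 23]
5. n2.off = "wz"  ["wz"]
6. n2.val = 16  [S.mk + 11]
7. n2.wid = "qv"  ["qv"]
8. n3.idx = 24  [terminal]
9. n4.lab = 17  [terminal]
10. n5.idx = 10  [b.idx + f.lab - 31]
11. n5.off = "wzqv"  [B.off ++ B.wid]
12. n5.fin = "qvm"  [B.wid ++ "m"]
13. n6.off = "qvmwzqv"  [A.fin ++ A.off]
14. n6.val = 0  [A.idx * 3 - 30]
15. n6.wid = "kwzqv"  ["k" ++ A.off]
16. n7.off = 27  [terminal]
17. n8.idx = 9  [terminal]
18. n6.fin = true  [d.off > 26]
19. n9.off = "qvmwzqv"  [A.fin ++ A.off]
20. n9.val = -3  [A.idx * -2 + 17]
21. n9.wid = "qvmwzqv"  [A.fin ++ A.off]
22. n10.tag = 22  [terminal]
23. n11.lim = "wx"  [terminal]
24. n9.fin = false  [false]
25. n5.ok = 30  [A.idx + 20]
26. n2.fin = true  [b.idx == 24]
27. n1.ok = true  [B.fin == true]
28. n1.pre = 23  [S.mk + 18]
29. n12.lim = "my"  [terminal]
30. n13.off = "umy"  ["u" ++ g.lim]
31. n13.val = -5  [(if S₁.ok then S₀.mk else S₀.wid) - 35]
32. n13.wid = "kmy"  ["k" ++ g.lim]
33. n14.tag = 19  [terminal]
34. n13.fin = true  [c.tag > 18]
35. n0.ok = false  [B.fin == false]
36. n0.pre = 18  [S₁.pre * -1 + 41]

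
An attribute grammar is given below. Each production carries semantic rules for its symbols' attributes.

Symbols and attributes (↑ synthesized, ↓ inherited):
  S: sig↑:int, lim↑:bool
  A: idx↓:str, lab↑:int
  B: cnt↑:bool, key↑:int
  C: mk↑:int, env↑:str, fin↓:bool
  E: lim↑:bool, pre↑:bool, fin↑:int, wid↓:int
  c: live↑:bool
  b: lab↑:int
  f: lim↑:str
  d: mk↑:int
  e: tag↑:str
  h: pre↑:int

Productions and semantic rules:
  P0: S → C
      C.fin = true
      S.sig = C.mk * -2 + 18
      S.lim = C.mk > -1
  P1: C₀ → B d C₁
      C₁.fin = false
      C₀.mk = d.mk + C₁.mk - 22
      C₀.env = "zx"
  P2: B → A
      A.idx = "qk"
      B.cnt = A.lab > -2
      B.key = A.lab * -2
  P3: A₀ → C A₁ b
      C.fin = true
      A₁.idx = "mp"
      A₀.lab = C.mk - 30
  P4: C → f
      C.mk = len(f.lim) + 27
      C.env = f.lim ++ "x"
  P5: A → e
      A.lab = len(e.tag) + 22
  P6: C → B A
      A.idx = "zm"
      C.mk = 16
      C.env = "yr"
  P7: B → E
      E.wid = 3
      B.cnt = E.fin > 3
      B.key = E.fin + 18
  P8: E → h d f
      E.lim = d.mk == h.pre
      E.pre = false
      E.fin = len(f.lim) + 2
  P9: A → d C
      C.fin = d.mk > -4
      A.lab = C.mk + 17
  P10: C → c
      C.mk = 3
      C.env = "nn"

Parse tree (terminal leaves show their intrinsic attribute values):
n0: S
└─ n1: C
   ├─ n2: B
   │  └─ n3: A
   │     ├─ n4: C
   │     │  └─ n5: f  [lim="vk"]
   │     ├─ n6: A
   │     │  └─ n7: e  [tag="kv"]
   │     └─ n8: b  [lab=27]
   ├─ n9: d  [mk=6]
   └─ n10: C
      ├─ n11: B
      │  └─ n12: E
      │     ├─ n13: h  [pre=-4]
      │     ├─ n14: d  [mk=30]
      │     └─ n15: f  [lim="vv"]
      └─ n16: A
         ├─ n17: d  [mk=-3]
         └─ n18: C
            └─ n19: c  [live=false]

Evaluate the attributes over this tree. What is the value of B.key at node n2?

1. n1.fin = true  [true]
2. n3.idx = "qk"  ["qk"]
3. n4.fin = true  [true]
4. n5.lim = "vk"  [terminal]
5. n4.mk = 29  [len(f.lim) + 27]
6. n4.env = "vkx"  [f.lim ++ "x"]
7. n6.idx = "mp"  ["mp"]
8. n7.tag = "kv"  [terminal]
9. n6.lab = 24  [len(e.tag) + 22]
10. n8.lab = 27  [terminal]
11. n3.lab = -1  [C.mk - 30]
12. n2.cnt = true  [A.lab > -2]
13. n2.key = 2  [A.lab * -2]
14. n9.mk = 6  [terminal]
15. n10.fin = false  [false]
16. n12.wid = 3  [3]
17. n13.pre = -4  [terminal]
18. n14.mk = 30  [terminal]
19. n15.lim = "vv"  [terminal]
20. n12.lim = false  [d.mk == h.pre]
21. n12.pre = false  [false]
22. n12.fin = 4  [len(f.lim) + 2]
23. n11.cnt = true  [E.fin > 3]
24. n11.key = 22  [E.fin + 18]
25. n16.idx = "zm"  ["zm"]
26. n17.mk = -3  [terminal]
27. n18.fin = true  [d.mk > -4]
28. n19.live = false  [terminal]
29. n18.mk = 3  [3]
30. n18.env = "nn"  ["nn"]
31. n16.lab = 20  [C.mk + 17]
32. n10.mk = 16  [16]
33. n10.env = "yr"  ["yr"]
34. n1.mk = 0  [d.mk + C₁.mk - 22]
35. n1.env = "zx"  ["zx"]
36. n0.sig = 18  [C.mk * -2 + 18]
37. n0.lim = true  [C.mk > -1]

2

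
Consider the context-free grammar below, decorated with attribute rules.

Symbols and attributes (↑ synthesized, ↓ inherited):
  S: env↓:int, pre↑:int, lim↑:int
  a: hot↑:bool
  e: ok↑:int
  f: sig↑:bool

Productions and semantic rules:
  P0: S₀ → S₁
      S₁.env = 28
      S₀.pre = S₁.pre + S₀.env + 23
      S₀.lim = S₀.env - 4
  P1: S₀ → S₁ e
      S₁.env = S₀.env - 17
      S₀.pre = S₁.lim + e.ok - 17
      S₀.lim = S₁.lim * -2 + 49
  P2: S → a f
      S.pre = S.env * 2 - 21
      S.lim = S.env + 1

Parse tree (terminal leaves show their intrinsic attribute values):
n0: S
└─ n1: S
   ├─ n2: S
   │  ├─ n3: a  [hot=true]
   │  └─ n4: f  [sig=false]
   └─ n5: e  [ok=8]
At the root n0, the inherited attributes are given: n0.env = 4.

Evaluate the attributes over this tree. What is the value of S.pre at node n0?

30

1. n0.env = 4  [given at root]
2. n1.env = 28  [28]
3. n2.env = 11  [S₀.env - 17]
4. n3.hot = true  [terminal]
5. n4.sig = false  [terminal]
6. n2.pre = 1  [S.env * 2 - 21]
7. n2.lim = 12  [S.env + 1]
8. n5.ok = 8  [terminal]
9. n1.pre = 3  [S₁.lim + e.ok - 17]
10. n1.lim = 25  [S₁.lim * -2 + 49]
11. n0.pre = 30  [S₁.pre + S₀.env + 23]
12. n0.lim = 0  [S₀.env - 4]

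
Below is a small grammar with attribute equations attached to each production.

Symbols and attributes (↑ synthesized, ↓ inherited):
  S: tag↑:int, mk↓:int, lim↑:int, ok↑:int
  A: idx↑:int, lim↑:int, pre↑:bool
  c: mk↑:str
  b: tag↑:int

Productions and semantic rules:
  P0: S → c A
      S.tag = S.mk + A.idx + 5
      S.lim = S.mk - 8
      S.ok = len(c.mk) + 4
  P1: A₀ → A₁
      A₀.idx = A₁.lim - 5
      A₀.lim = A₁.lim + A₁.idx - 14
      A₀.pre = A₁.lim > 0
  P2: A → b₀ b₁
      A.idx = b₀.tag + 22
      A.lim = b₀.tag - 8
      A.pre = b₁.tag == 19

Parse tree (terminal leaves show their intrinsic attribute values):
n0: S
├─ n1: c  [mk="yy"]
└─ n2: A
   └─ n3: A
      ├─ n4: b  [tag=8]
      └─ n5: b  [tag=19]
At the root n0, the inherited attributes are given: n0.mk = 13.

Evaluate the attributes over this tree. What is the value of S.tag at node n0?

13

1. n0.mk = 13  [given at root]
2. n1.mk = "yy"  [terminal]
3. n4.tag = 8  [terminal]
4. n5.tag = 19  [terminal]
5. n3.idx = 30  [b₀.tag + 22]
6. n3.lim = 0  [b₀.tag - 8]
7. n3.pre = true  [b₁.tag == 19]
8. n2.idx = -5  [A₁.lim - 5]
9. n2.lim = 16  [A₁.lim + A₁.idx - 14]
10. n2.pre = false  [A₁.lim > 0]
11. n0.tag = 13  [S.mk + A.idx + 5]
12. n0.lim = 5  [S.mk - 8]
13. n0.ok = 6  [len(c.mk) + 4]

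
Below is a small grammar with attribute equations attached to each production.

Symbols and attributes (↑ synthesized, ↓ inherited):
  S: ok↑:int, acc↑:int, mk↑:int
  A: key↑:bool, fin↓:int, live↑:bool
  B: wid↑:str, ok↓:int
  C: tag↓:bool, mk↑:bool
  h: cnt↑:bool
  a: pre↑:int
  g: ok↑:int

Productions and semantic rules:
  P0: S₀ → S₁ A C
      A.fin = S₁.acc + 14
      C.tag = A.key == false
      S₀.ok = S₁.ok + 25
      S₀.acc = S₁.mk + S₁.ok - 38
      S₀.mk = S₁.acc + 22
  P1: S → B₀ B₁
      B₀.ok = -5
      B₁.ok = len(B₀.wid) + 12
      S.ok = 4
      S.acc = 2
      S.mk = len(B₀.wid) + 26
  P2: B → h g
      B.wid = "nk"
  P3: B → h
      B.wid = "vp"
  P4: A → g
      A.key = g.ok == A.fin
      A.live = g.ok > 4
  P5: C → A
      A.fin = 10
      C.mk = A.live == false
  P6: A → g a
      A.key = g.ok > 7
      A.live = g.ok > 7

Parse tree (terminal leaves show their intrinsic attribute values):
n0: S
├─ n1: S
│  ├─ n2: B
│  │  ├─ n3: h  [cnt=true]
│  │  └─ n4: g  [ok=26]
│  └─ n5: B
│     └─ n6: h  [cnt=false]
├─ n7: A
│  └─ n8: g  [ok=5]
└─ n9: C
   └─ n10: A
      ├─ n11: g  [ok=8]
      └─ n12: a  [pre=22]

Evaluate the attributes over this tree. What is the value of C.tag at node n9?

1. n2.ok = -5  [-5]
2. n3.cnt = true  [terminal]
3. n4.ok = 26  [terminal]
4. n2.wid = "nk"  ["nk"]
5. n5.ok = 14  [len(B₀.wid) + 12]
6. n6.cnt = false  [terminal]
7. n5.wid = "vp"  ["vp"]
8. n1.ok = 4  [4]
9. n1.acc = 2  [2]
10. n1.mk = 28  [len(B₀.wid) + 26]
11. n7.fin = 16  [S₁.acc + 14]
12. n8.ok = 5  [terminal]
13. n7.key = false  [g.ok == A.fin]
14. n7.live = true  [g.ok > 4]
15. n9.tag = true  [A.key == false]
16. n10.fin = 10  [10]
17. n11.ok = 8  [terminal]
18. n12.pre = 22  [terminal]
19. n10.key = true  [g.ok > 7]
20. n10.live = true  [g.ok > 7]
21. n9.mk = false  [A.live == false]
22. n0.ok = 29  [S₁.ok + 25]
23. n0.acc = -6  [S₁.mk + S₁.ok - 38]
24. n0.mk = 24  [S₁.acc + 22]

true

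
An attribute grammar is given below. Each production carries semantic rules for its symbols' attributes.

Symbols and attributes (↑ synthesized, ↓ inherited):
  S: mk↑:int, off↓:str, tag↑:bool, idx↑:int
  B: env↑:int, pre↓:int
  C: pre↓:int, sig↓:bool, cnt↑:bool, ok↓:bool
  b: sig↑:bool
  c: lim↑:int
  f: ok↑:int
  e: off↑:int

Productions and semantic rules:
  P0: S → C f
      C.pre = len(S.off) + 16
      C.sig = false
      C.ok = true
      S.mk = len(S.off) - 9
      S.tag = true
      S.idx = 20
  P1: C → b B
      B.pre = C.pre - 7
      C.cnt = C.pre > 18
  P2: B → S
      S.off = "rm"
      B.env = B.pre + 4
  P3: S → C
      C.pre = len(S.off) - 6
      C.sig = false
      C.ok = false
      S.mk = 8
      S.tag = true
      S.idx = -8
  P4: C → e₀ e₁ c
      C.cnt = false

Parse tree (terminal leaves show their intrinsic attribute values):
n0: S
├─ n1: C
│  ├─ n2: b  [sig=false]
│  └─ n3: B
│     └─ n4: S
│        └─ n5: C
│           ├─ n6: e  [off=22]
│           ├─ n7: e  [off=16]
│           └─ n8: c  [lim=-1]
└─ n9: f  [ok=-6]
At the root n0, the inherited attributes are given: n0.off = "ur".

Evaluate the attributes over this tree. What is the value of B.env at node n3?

15

1. n0.off = "ur"  [given at root]
2. n1.pre = 18  [len(S.off) + 16]
3. n1.sig = false  [false]
4. n1.ok = true  [true]
5. n2.sig = false  [terminal]
6. n3.pre = 11  [C.pre - 7]
7. n4.off = "rm"  ["rm"]
8. n5.pre = -4  [len(S.off) - 6]
9. n5.sig = false  [false]
10. n5.ok = false  [false]
11. n6.off = 22  [terminal]
12. n7.off = 16  [terminal]
13. n8.lim = -1  [terminal]
14. n5.cnt = false  [false]
15. n4.mk = 8  [8]
16. n4.tag = true  [true]
17. n4.idx = -8  [-8]
18. n3.env = 15  [B.pre + 4]
19. n1.cnt = false  [C.pre > 18]
20. n9.ok = -6  [terminal]
21. n0.mk = -7  [len(S.off) - 9]
22. n0.tag = true  [true]
23. n0.idx = 20  [20]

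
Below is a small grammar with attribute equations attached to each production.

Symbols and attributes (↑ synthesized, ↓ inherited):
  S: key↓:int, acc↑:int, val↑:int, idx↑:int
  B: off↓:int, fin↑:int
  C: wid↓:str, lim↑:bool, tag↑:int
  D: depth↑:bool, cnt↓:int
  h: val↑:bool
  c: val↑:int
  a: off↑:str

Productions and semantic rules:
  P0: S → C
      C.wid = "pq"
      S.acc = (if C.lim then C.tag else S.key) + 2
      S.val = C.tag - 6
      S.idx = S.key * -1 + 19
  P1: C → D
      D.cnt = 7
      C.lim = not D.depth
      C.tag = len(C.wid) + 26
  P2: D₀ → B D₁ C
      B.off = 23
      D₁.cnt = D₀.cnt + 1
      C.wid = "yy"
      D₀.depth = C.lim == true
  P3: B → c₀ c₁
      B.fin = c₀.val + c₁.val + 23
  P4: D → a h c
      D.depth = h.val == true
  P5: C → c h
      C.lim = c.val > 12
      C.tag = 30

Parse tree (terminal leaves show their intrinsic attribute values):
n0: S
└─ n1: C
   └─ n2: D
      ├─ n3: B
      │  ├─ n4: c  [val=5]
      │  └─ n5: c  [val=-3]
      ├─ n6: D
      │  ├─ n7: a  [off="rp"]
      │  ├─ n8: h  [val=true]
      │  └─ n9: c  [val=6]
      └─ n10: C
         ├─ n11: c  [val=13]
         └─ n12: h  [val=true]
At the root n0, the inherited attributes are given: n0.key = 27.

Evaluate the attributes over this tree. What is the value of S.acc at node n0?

1. n0.key = 27  [given at root]
2. n1.wid = "pq"  ["pq"]
3. n2.cnt = 7  [7]
4. n3.off = 23  [23]
5. n4.val = 5  [terminal]
6. n5.val = -3  [terminal]
7. n3.fin = 25  [c₀.val + c₁.val + 23]
8. n6.cnt = 8  [D₀.cnt + 1]
9. n7.off = "rp"  [terminal]
10. n8.val = true  [terminal]
11. n9.val = 6  [terminal]
12. n6.depth = true  [h.val == true]
13. n10.wid = "yy"  ["yy"]
14. n11.val = 13  [terminal]
15. n12.val = true  [terminal]
16. n10.lim = true  [c.val > 12]
17. n10.tag = 30  [30]
18. n2.depth = true  [C.lim == true]
19. n1.lim = false  [not D.depth]
20. n1.tag = 28  [len(C.wid) + 26]
21. n0.acc = 29  [(if C.lim then C.tag else S.key) + 2]
22. n0.val = 22  [C.tag - 6]
23. n0.idx = -8  [S.key * -1 + 19]

29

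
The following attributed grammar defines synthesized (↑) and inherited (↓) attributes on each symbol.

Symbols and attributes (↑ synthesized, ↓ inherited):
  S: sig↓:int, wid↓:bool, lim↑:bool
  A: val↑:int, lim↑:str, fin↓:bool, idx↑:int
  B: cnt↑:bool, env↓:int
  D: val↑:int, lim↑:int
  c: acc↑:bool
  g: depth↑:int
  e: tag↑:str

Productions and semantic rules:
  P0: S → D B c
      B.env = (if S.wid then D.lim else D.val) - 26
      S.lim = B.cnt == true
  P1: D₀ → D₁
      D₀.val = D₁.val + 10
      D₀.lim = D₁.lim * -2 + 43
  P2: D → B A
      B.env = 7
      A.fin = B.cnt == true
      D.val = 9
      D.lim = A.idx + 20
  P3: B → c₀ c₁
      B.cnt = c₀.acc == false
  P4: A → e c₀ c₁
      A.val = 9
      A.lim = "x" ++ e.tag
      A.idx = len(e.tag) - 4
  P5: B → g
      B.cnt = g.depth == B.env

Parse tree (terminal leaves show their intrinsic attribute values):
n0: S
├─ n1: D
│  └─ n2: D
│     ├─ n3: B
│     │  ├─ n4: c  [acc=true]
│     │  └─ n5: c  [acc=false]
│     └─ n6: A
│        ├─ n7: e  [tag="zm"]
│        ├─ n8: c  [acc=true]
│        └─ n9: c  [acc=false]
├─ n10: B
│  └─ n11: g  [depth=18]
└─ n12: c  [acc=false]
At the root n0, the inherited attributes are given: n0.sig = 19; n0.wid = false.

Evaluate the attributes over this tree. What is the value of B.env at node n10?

1. n0.sig = 19  [given at root]
2. n0.wid = false  [given at root]
3. n3.env = 7  [7]
4. n4.acc = true  [terminal]
5. n5.acc = false  [terminal]
6. n3.cnt = false  [c₀.acc == false]
7. n6.fin = false  [B.cnt == true]
8. n7.tag = "zm"  [terminal]
9. n8.acc = true  [terminal]
10. n9.acc = false  [terminal]
11. n6.val = 9  [9]
12. n6.lim = "xzm"  ["x" ++ e.tag]
13. n6.idx = -2  [len(e.tag) - 4]
14. n2.val = 9  [9]
15. n2.lim = 18  [A.idx + 20]
16. n1.val = 19  [D₁.val + 10]
17. n1.lim = 7  [D₁.lim * -2 + 43]
18. n10.env = -7  [(if S.wid then D.lim else D.val) - 26]
19. n11.depth = 18  [terminal]
20. n10.cnt = false  [g.depth == B.env]
21. n12.acc = false  [terminal]
22. n0.lim = false  [B.cnt == true]

-7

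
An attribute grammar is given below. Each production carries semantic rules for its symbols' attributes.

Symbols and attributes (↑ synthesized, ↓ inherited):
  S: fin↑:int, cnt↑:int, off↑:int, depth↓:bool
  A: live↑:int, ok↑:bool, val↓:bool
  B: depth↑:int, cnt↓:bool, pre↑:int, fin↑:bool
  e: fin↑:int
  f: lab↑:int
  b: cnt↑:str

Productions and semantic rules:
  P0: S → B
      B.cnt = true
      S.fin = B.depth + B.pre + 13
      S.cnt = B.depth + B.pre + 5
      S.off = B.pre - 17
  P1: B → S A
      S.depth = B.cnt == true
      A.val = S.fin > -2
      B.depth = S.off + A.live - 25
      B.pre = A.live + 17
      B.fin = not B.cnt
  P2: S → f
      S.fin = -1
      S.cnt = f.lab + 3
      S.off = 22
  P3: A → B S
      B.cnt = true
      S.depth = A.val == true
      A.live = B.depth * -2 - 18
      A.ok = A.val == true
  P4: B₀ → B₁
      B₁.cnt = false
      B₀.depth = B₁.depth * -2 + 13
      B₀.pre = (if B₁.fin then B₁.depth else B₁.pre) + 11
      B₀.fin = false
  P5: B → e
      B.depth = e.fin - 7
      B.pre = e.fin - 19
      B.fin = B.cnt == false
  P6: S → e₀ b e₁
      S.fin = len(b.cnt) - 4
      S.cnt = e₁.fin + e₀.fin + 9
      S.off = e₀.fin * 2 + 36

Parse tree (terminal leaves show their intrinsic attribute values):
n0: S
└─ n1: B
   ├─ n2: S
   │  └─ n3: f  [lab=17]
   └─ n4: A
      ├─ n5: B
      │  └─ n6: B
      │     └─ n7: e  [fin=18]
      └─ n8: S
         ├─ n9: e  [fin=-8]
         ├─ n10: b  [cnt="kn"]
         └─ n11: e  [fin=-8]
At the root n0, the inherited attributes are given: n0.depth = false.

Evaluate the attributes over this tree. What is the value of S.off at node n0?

0

1. n0.depth = false  [given at root]
2. n1.cnt = true  [true]
3. n2.depth = true  [B.cnt == true]
4. n3.lab = 17  [terminal]
5. n2.fin = -1  [-1]
6. n2.cnt = 20  [f.lab + 3]
7. n2.off = 22  [22]
8. n4.val = true  [S.fin > -2]
9. n5.cnt = true  [true]
10. n6.cnt = false  [false]
11. n7.fin = 18  [terminal]
12. n6.depth = 11  [e.fin - 7]
13. n6.pre = -1  [e.fin - 19]
14. n6.fin = true  [B.cnt == false]
15. n5.depth = -9  [B₁.depth * -2 + 13]
16. n5.pre = 22  [(if B₁.fin then B₁.depth else B₁.pre) + 11]
17. n5.fin = false  [false]
18. n8.depth = true  [A.val == true]
19. n9.fin = -8  [terminal]
20. n10.cnt = "kn"  [terminal]
21. n11.fin = -8  [terminal]
22. n8.fin = -2  [len(b.cnt) - 4]
23. n8.cnt = -7  [e₁.fin + e₀.fin + 9]
24. n8.off = 20  [e₀.fin * 2 + 36]
25. n4.live = 0  [B.depth * -2 - 18]
26. n4.ok = true  [A.val == true]
27. n1.depth = -3  [S.off + A.live - 25]
28. n1.pre = 17  [A.live + 17]
29. n1.fin = false  [not B.cnt]
30. n0.fin = 27  [B.depth + B.pre + 13]
31. n0.cnt = 19  [B.depth + B.pre + 5]
32. n0.off = 0  [B.pre - 17]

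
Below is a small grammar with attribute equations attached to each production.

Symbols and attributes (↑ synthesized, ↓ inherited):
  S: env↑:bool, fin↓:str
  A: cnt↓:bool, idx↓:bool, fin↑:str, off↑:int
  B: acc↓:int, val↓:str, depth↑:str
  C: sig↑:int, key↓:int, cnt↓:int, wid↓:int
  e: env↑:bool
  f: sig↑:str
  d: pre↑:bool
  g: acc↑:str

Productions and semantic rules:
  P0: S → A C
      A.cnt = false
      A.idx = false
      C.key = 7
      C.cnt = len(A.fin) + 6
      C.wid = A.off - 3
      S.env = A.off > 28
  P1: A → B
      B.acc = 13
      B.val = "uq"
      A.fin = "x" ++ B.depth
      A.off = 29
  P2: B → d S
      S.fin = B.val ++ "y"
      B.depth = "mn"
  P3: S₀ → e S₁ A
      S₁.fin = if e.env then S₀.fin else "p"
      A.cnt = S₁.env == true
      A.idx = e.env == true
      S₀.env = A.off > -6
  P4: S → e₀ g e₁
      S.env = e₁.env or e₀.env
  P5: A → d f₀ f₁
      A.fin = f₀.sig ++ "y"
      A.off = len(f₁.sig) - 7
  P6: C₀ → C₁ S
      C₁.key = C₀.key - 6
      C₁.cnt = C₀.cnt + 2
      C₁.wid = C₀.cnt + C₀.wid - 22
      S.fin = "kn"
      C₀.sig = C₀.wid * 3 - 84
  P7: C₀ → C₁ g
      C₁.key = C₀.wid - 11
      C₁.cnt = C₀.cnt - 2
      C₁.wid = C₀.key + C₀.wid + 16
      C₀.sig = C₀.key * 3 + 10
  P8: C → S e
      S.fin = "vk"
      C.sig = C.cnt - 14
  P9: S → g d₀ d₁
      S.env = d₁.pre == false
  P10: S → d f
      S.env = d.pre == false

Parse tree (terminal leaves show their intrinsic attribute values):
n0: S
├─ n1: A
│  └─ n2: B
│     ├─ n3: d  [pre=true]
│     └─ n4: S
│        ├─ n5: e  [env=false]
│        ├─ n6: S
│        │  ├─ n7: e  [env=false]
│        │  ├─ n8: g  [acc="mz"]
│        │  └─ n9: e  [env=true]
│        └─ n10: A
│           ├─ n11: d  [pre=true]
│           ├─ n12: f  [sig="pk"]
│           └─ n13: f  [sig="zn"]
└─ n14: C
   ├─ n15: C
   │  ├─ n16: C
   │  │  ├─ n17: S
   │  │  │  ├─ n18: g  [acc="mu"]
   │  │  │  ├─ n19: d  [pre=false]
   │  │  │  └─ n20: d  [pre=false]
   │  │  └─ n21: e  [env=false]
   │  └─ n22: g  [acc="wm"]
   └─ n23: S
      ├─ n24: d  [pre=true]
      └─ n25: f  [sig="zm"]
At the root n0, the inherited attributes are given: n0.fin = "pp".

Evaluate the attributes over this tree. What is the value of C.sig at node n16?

-5

1. n0.fin = "pp"  [given at root]
2. n1.cnt = false  [false]
3. n1.idx = false  [false]
4. n2.acc = 13  [13]
5. n2.val = "uq"  ["uq"]
6. n3.pre = true  [terminal]
7. n4.fin = "uqy"  [B.val ++ "y"]
8. n5.env = false  [terminal]
9. n6.fin = "p"  [if e.env then S₀.fin else "p"]
10. n7.env = false  [terminal]
11. n8.acc = "mz"  [terminal]
12. n9.env = true  [terminal]
13. n6.env = true  [e₁.env or e₀.env]
14. n10.cnt = true  [S₁.env == true]
15. n10.idx = false  [e.env == true]
16. n11.pre = true  [terminal]
17. n12.sig = "pk"  [terminal]
18. n13.sig = "zn"  [terminal]
19. n10.fin = "pky"  [f₀.sig ++ "y"]
20. n10.off = -5  [len(f₁.sig) - 7]
21. n4.env = true  [A.off > -6]
22. n2.depth = "mn"  ["mn"]
23. n1.fin = "xmn"  ["x" ++ B.depth]
24. n1.off = 29  [29]
25. n14.key = 7  [7]
26. n14.cnt = 9  [len(A.fin) + 6]
27. n14.wid = 26  [A.off - 3]
28. n15.key = 1  [C₀.key - 6]
29. n15.cnt = 11  [C₀.cnt + 2]
30. n15.wid = 13  [C₀.cnt + C₀.wid - 22]
31. n16.key = 2  [C₀.wid - 11]
32. n16.cnt = 9  [C₀.cnt - 2]
33. n16.wid = 30  [C₀.key + C₀.wid + 16]
34. n17.fin = "vk"  ["vk"]
35. n18.acc = "mu"  [terminal]
36. n19.pre = false  [terminal]
37. n20.pre = false  [terminal]
38. n17.env = true  [d₁.pre == false]
39. n21.env = false  [terminal]
40. n16.sig = -5  [C.cnt - 14]
41. n22.acc = "wm"  [terminal]
42. n15.sig = 13  [C₀.key * 3 + 10]
43. n23.fin = "kn"  ["kn"]
44. n24.pre = true  [terminal]
45. n25.sig = "zm"  [terminal]
46. n23.env = false  [d.pre == false]
47. n14.sig = -6  [C₀.wid * 3 - 84]
48. n0.env = true  [A.off > 28]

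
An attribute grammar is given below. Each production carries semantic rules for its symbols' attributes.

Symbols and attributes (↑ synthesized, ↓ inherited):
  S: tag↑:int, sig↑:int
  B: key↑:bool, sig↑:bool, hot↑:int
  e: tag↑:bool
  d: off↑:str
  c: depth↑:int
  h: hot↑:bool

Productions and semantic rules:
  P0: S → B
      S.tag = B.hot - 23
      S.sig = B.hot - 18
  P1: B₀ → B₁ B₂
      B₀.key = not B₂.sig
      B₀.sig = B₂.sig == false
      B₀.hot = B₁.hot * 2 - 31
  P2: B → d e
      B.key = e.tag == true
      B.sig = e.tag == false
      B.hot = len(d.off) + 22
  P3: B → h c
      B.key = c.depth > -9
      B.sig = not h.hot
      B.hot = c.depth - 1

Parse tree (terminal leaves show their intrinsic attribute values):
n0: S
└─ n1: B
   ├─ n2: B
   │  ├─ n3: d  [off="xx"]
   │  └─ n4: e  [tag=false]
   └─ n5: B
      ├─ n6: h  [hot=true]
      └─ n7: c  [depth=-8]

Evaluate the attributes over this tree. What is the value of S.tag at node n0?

1. n3.off = "xx"  [terminal]
2. n4.tag = false  [terminal]
3. n2.key = false  [e.tag == true]
4. n2.sig = true  [e.tag == false]
5. n2.hot = 24  [len(d.off) + 22]
6. n6.hot = true  [terminal]
7. n7.depth = -8  [terminal]
8. n5.key = true  [c.depth > -9]
9. n5.sig = false  [not h.hot]
10. n5.hot = -9  [c.depth - 1]
11. n1.key = true  [not B₂.sig]
12. n1.sig = true  [B₂.sig == false]
13. n1.hot = 17  [B₁.hot * 2 - 31]
14. n0.tag = -6  [B.hot - 23]
15. n0.sig = -1  [B.hot - 18]

-6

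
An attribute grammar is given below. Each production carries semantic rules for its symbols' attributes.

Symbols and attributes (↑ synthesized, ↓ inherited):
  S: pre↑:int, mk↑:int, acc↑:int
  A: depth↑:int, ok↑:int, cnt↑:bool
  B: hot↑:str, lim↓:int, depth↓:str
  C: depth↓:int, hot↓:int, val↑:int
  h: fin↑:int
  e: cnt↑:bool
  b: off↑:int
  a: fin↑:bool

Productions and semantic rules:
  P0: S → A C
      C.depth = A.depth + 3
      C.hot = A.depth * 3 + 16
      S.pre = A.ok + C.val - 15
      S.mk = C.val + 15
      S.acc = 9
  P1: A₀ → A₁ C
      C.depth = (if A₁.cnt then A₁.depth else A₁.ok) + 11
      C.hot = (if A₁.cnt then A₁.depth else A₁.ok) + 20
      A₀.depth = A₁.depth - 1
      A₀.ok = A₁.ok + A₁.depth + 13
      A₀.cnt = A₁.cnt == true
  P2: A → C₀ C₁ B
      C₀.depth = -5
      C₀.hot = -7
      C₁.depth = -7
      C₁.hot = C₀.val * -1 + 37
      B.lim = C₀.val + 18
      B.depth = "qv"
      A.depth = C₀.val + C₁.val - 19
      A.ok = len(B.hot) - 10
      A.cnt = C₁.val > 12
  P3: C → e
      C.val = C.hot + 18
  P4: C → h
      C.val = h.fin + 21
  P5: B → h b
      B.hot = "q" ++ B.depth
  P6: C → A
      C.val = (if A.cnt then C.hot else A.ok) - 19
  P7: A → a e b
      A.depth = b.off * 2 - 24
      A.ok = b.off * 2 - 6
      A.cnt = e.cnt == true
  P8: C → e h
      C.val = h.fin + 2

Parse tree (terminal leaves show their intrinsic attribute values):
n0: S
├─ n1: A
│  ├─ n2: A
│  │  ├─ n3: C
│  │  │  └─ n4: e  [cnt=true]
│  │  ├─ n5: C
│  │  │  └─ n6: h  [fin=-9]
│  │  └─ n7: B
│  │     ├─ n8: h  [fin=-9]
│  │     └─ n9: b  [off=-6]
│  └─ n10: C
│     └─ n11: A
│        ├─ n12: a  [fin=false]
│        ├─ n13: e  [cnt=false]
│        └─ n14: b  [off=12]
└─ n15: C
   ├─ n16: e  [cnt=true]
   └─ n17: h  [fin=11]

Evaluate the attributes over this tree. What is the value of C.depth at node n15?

6

1. n3.depth = -5  [-5]
2. n3.hot = -7  [-7]
3. n4.cnt = true  [terminal]
4. n3.val = 11  [C.hot + 18]
5. n5.depth = -7  [-7]
6. n5.hot = 26  [C₀.val * -1 + 37]
7. n6.fin = -9  [terminal]
8. n5.val = 12  [h.fin + 21]
9. n7.lim = 29  [C₀.val + 18]
10. n7.depth = "qv"  ["qv"]
11. n8.fin = -9  [terminal]
12. n9.off = -6  [terminal]
13. n7.hot = "qqv"  ["q" ++ B.depth]
14. n2.depth = 4  [C₀.val + C₁.val - 19]
15. n2.ok = -7  [len(B.hot) - 10]
16. n2.cnt = false  [C₁.val > 12]
17. n10.depth = 4  [(if A₁.cnt then A₁.depth else A₁.ok) + 11]
18. n10.hot = 13  [(if A₁.cnt then A₁.depth else A₁.ok) + 20]
19. n12.fin = false  [terminal]
20. n13.cnt = false  [terminal]
21. n14.off = 12  [terminal]
22. n11.depth = 0  [b.off * 2 - 24]
23. n11.ok = 18  [b.off * 2 - 6]
24. n11.cnt = false  [e.cnt == true]
25. n10.val = -1  [(if A.cnt then C.hot else A.ok) - 19]
26. n1.depth = 3  [A₁.depth - 1]
27. n1.ok = 10  [A₁.ok + A₁.depth + 13]
28. n1.cnt = false  [A₁.cnt == true]
29. n15.depth = 6  [A.depth + 3]
30. n15.hot = 25  [A.depth * 3 + 16]
31. n16.cnt = true  [terminal]
32. n17.fin = 11  [terminal]
33. n15.val = 13  [h.fin + 2]
34. n0.pre = 8  [A.ok + C.val - 15]
35. n0.mk = 28  [C.val + 15]
36. n0.acc = 9  [9]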